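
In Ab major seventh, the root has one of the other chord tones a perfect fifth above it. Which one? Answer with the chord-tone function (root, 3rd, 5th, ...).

5th

AbM7 (Ab major seventh) is spelled Ab–C–Eb–G.
The root is Ab. A perfect fifth above Ab is Eb.
Eb is the chord's 5th.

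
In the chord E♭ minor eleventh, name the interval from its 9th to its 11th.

E♭m11 is spelled E♭, G♭, B♭, D♭, F, A♭.
So we need the interval from F up to A♭.
3 letter names make it a third; at 3 semitones (a half step narrower than major) the quality is minor.

minor 3rd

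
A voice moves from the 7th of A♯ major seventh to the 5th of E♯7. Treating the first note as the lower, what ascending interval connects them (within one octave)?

m3

A♯ major seventh has G𝄪 as its 7th, and E♯7 has B♯ as its 5th.
3 letter names make it a third; at 3 semitones (a half step narrower than major) the quality is minor.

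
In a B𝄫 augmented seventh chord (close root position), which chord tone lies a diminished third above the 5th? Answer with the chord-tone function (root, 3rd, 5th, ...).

7th

The chord tones of B𝄫 augmented seventh are B𝄫-D♭-F-A𝄫.
The 5th is F. A diminished third above F is A𝄫.
A𝄫 is the chord's 7th.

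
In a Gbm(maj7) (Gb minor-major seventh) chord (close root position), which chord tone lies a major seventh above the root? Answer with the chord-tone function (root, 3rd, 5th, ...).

GbmM7: Gb-Bbb-Db-F.
The root is Gb. A major seventh above Gb is F.
F is the chord's 7th.

7th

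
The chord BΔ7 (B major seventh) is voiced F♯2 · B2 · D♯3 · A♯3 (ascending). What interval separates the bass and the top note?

The outer voices are F♯2 and A♯3.
From F♯ to A♯ is 16 semitones, exactly the major tenth.

major tenth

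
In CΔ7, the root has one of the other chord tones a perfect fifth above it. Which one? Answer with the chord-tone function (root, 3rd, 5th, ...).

5th

C major seventh: C–E–G–B.
The root is C. A perfect fifth above C is G.
G is the chord's 5th.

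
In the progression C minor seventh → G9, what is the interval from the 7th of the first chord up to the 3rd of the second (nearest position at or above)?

augmented unison

C minor seventh has B♭ as its 7th, and G9 has B as its 3rd.
1 letter names make it a unison; at 1 semitone (a half step wider than perfect) the quality is augmented.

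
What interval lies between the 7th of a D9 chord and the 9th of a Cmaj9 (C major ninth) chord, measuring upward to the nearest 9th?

major second

D9 has C as its 7th, and Cmaj9 (C major ninth) has D as its 9th.
From C to D is 2 semitones, exactly the major second.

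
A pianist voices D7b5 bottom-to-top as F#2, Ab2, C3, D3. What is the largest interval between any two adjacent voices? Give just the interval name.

Adjacent intervals: F#2→Ab2 = diminished third; Ab2→C3 = major third; C3→D3 = major second.
The largest is Ab2 to C3, a major third (4 semitones).

major 3rd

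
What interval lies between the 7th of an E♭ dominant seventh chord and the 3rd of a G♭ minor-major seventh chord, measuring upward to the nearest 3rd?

m6

E♭ dominant seventh has D♭ as its 7th, and G♭ minor-major seventh has B𝄫 as its 3rd.
From D♭ to B𝄫: 8 semitones over a sixth = minor.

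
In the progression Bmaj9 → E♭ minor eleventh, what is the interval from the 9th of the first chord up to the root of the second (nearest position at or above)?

The 9th of Bmaj9 is C♯; the root of E♭ minor eleventh is E♭.
3 letter names make it a third; at 2 semitones (a whole step narrower than major) the quality is diminished.

d3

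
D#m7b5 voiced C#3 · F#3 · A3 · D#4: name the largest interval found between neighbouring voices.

augmented fourth

Adjacent intervals: C#3→F#3 = perfect fourth; F#3→A3 = minor third; A3→D#4 = augmented fourth.
The largest is A3 to D#4, an augmented fourth (6 semitones).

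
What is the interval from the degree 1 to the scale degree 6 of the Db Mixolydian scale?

The scale runs Db Eb F Gb Ab Bb Cb.
The degree 1 is Db and the degree 6 is Bb.
Counting 6 letters and 9 half steps from Db gives a major sixth.

M6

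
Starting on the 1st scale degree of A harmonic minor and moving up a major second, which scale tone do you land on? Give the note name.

The scale is A B C D E F G♯.
The 1st scale degree is A; a major second above that is B — scale degree 2.

B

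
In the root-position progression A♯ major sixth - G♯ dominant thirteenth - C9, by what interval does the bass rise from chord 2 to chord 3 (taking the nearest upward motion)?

The roots are G♯ and C.
From G♯ to C: 4 semitones over a fourth = diminished.

diminished fourth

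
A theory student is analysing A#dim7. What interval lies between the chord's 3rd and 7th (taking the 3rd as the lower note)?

diminished fifth

The chord tones of A#°7 are A# C# E G.
3rd = C#; 7th = G.
From C# to G: 6 semitones over a fifth = diminished.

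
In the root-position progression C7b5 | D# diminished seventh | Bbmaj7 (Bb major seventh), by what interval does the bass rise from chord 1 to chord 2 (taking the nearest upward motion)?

augmented second

The roots are C and D#.
From C to D#: 3 semitones over a second = augmented.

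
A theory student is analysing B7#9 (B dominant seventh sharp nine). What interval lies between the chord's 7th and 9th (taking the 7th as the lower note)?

B7#9: B D# F# A C##.
That puts A below C##.
From A to C##: 5 semitones over a third = augmented.

augmented 3rd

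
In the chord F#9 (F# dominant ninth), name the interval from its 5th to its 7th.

Spelling the chord: F# A# C# E G#.
So we need the interval from C# up to E.
C# up to E is 3 semitones, a half step narrower than a major third, so the interval is minor.

minor third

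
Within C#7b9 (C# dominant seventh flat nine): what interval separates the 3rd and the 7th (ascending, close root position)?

d5

The chord tones of C#7b9 (C# dominant seventh flat nine) are C# E# G# B D.
3rd = E#; 7th = B.
E# up to B is 6 semitones, a half step narrower than a perfect fifth, so the interval is diminished.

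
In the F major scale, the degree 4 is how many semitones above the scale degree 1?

5

The scale is F G A Bb C D E.
F up to Bb is a perfect fourth — 5 semitones.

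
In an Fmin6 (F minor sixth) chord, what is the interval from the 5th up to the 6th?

M2

F minor sixth is spelled F, Ab, C, D.
That puts C below D.
Counting 2 letters and 2 half steps from C gives a major second.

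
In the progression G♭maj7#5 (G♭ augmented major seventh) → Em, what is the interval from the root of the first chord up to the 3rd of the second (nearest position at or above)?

augmented unison

G♭maj7#5 (G♭ augmented major seventh) has G♭ as its root, and Em has G as its 3rd.
From G♭ to G: 1 semitone over a unison = augmented.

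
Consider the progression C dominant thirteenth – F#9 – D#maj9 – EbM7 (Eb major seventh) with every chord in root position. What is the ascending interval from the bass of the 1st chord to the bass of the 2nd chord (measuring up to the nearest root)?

The roots are C and F#.
From C to F#: 6 semitones over a fourth = augmented.

A4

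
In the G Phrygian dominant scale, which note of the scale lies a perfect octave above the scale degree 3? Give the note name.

B

The scale is G Ab B C D Eb F.
The scale degree 3 is B; a perfect octave above that is B — scale degree 3.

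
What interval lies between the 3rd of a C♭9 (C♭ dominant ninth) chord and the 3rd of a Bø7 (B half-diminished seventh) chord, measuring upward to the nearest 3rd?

major seventh

The 3rd of C♭9 (C♭ dominant ninth) is E♭; the 3rd of Bø7 (B half-diminished seventh) is D.
Counting 7 letters and 11 half steps from E♭ gives a major seventh.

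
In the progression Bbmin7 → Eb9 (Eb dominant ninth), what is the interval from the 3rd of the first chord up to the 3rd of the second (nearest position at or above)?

augmented fourth

The 3rd of Bbmin7 is Db; the 3rd of Eb9 (Eb dominant ninth) is G.
From Db to G: 6 semitones over a fourth = augmented.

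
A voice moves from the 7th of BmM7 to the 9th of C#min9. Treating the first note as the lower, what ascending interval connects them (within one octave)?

perfect 4th

BmM7 has A# as its 7th, and C#min9 has D# as its 9th.
From A# to D# is 5 semitones, exactly the perfect fourth.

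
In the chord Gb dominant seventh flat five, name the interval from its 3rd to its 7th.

diminished fifth

Spelling the chord: Gb-Bb-Dbb-Fb.
That puts Bb below Fb.
Bb up to Fb is 6 semitones, a half step narrower than a perfect fifth, so the interval is diminished.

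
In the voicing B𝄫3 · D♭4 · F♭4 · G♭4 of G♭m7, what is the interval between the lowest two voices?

M3

Those voices are B𝄫3 and D♭4.
From B𝄫 to D♭ is 4 semitones, exactly the major third.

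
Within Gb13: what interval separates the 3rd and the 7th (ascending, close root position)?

Gb13 is spelled Gb–Bb–Db–Fb–Ab–Eb.
3rd = Bb; 7th = Fb.
Bb up to Fb is 6 semitones, a half step narrower than a perfect fifth, so the interval is diminished.
That tritone between 3rd and 7th is what gives the dominant seventh its pull toward resolution.

diminished fifth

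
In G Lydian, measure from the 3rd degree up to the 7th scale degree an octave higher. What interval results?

perfect twelfth

Spelling G Lydian: G A B C# D E F#.
That puts B below F#.
From B to F# is 19 semitones, exactly the perfect twelfth.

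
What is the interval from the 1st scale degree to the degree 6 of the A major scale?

A major: A B C♯ D E F♯ G♯.
So we need the interval from A up to F♯.
Counting 6 letters and 9 half steps from A gives a major sixth.

major sixth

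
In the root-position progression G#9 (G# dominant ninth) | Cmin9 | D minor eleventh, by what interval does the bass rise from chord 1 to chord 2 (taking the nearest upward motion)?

The roots are G# and C.
From G# to C: 4 semitones over a fourth = diminished.

diminished 4th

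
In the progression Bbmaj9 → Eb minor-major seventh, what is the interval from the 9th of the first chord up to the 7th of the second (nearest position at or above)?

M2

Bbmaj9 has C as its 9th, and Eb minor-major seventh has D as its 7th.
From C to D is 2 semitones, exactly the major second.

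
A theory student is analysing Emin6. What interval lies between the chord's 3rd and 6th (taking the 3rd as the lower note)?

Em6 is spelled E-G-B-C♯.
3rd = G; 6th = C♯.
From G to C♯: 6 semitones over a fourth = augmented.

augmented 4th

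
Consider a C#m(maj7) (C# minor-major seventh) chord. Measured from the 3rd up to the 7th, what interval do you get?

The chord tones of C#mM7 are C#-E-G#-B#.
3rd = E; 7th = B#.
E up to B# is 8 semitones, a half step wider than a perfect fifth, so the interval is augmented.

A5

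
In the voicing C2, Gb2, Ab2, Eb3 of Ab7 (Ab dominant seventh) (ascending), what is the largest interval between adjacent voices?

perfect fifth

Adjacent intervals: C2→Gb2 = diminished fifth; Gb2→Ab2 = major second; Ab2→Eb3 = perfect fifth.
The largest is Ab2 to Eb3, a perfect fifth (7 semitones).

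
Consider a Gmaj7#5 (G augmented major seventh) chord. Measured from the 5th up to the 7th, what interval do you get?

G+maj7 is spelled G-B-D#-F#.
So we need the interval from D# up to F#.
3 letter names make it a third; at 3 semitones (a half step narrower than major) the quality is minor.

minor third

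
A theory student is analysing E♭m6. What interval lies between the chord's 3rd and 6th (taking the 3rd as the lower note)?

E♭min6 (E♭ minor sixth): E♭ G♭ B♭ C.
That puts G♭ below C.
4 letter names make it a fourth; at 6 semitones (a half step wider than perfect) the quality is augmented.

augmented fourth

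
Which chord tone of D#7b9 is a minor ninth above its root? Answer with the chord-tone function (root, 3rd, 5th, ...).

D#7b9 (D# dominant seventh flat nine) is spelled D#–F##–A#–C#–E.
The root is D#. A minor ninth above D# is E.
E is the chord's 9th.

9th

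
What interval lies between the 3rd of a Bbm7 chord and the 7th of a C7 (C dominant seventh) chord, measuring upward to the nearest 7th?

Bbm7 has Db as its 3rd, and C7 (C dominant seventh) has Bb as its 7th.
From Db to Bb is 9 semitones, exactly the major sixth.

major sixth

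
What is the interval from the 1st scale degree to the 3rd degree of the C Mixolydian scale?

major third

Spelling the C Mixolydian scale: C D E F G A Bb.
1st scale degree = C; 3rd scale degree = E.
C up to E spans 3 letter names and 4 semitones — a major third.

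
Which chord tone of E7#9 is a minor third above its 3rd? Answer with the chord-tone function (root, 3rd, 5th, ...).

Spelling the chord: E, G#, B, D, F##.
The 3rd is G#. A minor third above G# is B.
B is the chord's 5th.

5th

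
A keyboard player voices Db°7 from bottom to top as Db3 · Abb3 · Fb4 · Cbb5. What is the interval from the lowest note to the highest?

The outer voices are Db3 and Cbb5.
Db up to Cbb is 21 semitones, a whole step narrower than a major fourteenth, so the interval is diminished.

d14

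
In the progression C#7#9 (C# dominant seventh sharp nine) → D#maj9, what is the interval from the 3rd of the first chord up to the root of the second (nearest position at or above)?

minor seventh

The 3rd of C#7#9 (C# dominant seventh sharp nine) is E#; the root of D#maj9 is D#.
From E# to D#: 10 semitones over a seventh = minor.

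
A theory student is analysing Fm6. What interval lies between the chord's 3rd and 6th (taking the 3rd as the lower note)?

augmented fourth

Fm6: F, Ab, C, D.
The 3rd is Ab and the 6th is D.
4 letter names make it a fourth; at 6 semitones (a half step wider than perfect) the quality is augmented.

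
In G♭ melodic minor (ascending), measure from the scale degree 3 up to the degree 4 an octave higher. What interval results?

The scale runs G♭ A♭ B𝄫 C♭ D♭ E♭ F.
That puts B𝄫 below C♭.
Counting 9 letters and 14 half steps from B𝄫 gives a major ninth.

major ninth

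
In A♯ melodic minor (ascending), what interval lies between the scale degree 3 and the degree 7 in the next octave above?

The scale runs A♯ B♯ C♯ D♯ E♯ F𝄪 G𝄪.
That puts C♯ below G𝄪.
From C♯ to G𝄪: 20 semitones over a twelfth = augmented.

augmented twelfth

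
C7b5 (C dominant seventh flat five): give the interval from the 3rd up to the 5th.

C7b5: C-E-Gb-Bb.
So we need the interval from E up to Gb.
E up to Gb is 2 semitones, a whole step narrower than a major third, so the interval is diminished.

diminished 3rd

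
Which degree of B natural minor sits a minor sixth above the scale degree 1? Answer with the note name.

G

The scale is B C# D E F# G A.
The scale degree 1 is B; a minor sixth above that is G — scale degree 6.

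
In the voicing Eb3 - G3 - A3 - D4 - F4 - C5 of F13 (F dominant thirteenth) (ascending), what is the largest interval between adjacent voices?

Adjacent intervals: Eb3→G3 = major third; G3→A3 = major second; A3→D4 = perfect fourth; D4→F4 = minor third; F4→C5 = perfect fifth.
The largest is F4 to C5, a perfect fifth (7 semitones).

P5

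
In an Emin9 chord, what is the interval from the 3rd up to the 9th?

major seventh

Emin9: E–G–B–D–F♯.
The 3rd is G and the 9th is F♯.
G up to F♯ spans 7 letter names and 11 semitones — a major seventh.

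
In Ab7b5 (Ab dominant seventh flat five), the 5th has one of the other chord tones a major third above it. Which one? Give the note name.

Gb

Ab dominant seventh flat five is spelled Ab C Ebb Gb.
The 5th is Ebb. A major third above Ebb is Gb.
Gb is the chord's 7th.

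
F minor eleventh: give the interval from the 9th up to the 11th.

Spelling the chord: F-A♭-C-E♭-G-B♭.
So we need the interval from G up to B♭.
From G to B♭: 3 semitones over a third = minor.

minor third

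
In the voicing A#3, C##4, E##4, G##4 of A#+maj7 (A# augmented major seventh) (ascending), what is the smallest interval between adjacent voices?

Adjacent intervals: A#3→C##4 = major third; C##4→E##4 = major third; E##4→G##4 = minor third.
The smallest is E##4 to G##4, a minor third (3 semitones).

minor third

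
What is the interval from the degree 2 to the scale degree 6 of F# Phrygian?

F# phrygian: F# G A B C# D E.
The degree 2 is G and the 6th degree is D.
Counting 5 letters and 7 half steps from G gives a perfect fifth.

perfect fifth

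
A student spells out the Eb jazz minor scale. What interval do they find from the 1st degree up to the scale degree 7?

The scale runs Eb F Gb Ab Bb C D.
1st degree = Eb; scale degree 7 = D.
Counting 7 letters and 11 half steps from Eb gives a major seventh.

M7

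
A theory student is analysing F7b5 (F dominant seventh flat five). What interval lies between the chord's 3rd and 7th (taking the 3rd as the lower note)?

diminished fifth

F7b5 is spelled F A C♭ E♭.
So we need the interval from A up to E♭.
A up to E♭ is 6 semitones, a half step narrower than a perfect fifth, so the interval is diminished.
That tritone between 3rd and 7th is what gives the dominant seventh its pull toward resolution.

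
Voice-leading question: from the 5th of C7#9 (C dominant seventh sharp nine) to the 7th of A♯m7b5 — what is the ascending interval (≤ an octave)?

C7#9 (C dominant seventh sharp nine) has G as its 5th, and A♯m7b5 has G♯ as its 7th.
From G to G♯: 1 semitone over a unison = augmented.

augmented unison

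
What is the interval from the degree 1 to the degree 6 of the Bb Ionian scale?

Bb major: Bb C D Eb F G A.
The degree 1 is Bb and the degree 6 is G.
From Bb to G is 9 semitones, exactly the major sixth.

M6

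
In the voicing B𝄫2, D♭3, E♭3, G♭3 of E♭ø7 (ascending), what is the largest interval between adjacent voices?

Adjacent intervals: B𝄫2→D♭3 = major third; D♭3→E♭3 = major second; E♭3→G♭3 = minor third.
The largest is B𝄫2 to D♭3, a major third (4 semitones).

major third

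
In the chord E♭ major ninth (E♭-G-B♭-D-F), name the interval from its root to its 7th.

M7

So we need the interval from E♭ up to D.
E♭ up to D spans 7 letter names and 11 semitones — a major seventh.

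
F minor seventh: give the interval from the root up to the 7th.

The chord tones of Fm7 are F-Ab-C-Eb.
The root is F and the 7th is Eb.
7 letter names make it a seventh; at 10 semitones (a half step narrower than major) the quality is minor.

m7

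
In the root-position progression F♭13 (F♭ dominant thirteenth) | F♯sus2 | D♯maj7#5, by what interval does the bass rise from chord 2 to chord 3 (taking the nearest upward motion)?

The roots are F♯ and D♯.
F♯ up to D♯ spans 6 letter names and 9 semitones — a major sixth.

major 6th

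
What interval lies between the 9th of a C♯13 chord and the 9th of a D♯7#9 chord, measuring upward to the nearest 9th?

A2

The 9th of C♯13 is D♯; the 9th of D♯7#9 is E𝄪.
2 letter names make it a second; at 3 semitones (a half step wider than major) the quality is augmented.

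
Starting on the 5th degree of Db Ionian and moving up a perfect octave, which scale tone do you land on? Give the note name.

The scale is Db Eb F Gb Ab Bb C.
The 5th degree is Ab; a perfect octave above that is Ab — scale degree 5.

Ab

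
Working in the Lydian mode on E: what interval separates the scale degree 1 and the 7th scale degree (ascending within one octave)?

major seventh

The scale runs E F# G# A# B C# D#.
That puts E below D#.
Counting 7 letters and 11 half steps from E gives a major seventh.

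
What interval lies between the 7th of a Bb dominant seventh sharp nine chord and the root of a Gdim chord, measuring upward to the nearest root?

major seventh

Bb dominant seventh sharp nine has Ab as its 7th, and Gdim has G as its root.
Ab up to G spans 7 letter names and 11 semitones — a major seventh.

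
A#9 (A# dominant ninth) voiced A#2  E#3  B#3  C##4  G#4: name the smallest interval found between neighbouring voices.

Adjacent intervals: A#2→E#3 = perfect fifth; E#3→B#3 = perfect fifth; B#3→C##4 = major second; C##4→G#4 = diminished fifth.
The smallest is B#3 to C##4, a major second (2 semitones).

M2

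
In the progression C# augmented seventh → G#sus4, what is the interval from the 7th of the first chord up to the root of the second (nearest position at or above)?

C# augmented seventh has B as its 7th, and G#sus4 has G# as its root.
Counting 6 letters and 9 half steps from B gives a major sixth.

M6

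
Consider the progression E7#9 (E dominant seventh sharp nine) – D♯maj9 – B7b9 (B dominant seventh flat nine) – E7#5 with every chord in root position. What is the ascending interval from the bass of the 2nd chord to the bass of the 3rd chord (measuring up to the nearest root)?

The roots are D♯ and B.
D♯ up to B is 8 semitones, a half step narrower than a major sixth, so the interval is minor.

minor sixth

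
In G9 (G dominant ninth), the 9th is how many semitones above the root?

14

G9: G-B-D-F-A.
G to A is a major ninth: 14 semitones.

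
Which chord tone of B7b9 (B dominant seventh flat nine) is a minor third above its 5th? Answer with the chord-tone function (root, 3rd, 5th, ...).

The chord tones of B7b9 are B-D♯-F♯-A-C.
The 5th is F♯. A minor third above F♯ is A.
A is the chord's 7th.

7th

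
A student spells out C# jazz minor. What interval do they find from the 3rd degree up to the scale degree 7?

augmented fifth

C# melodic minor: C# D# E F# G# A# B#.
That puts E below B#.
5 letter names make it a fifth; at 8 semitones (a half step wider than perfect) the quality is augmented.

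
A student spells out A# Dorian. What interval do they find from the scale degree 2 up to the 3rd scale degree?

minor second

The scale runs A# B# C# D# E# F## G#.
Scale degree 2 = B#; scale degree 3 = C#.
B# up to C# is 1 semitone, a half step narrower than a major second, so the interval is minor.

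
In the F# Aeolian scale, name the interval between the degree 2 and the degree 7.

F# natural minor: F# G# A B C# D E.
So we need the interval from G# up to E.
G# up to E is 8 semitones, a half step narrower than a major sixth, so the interval is minor.

minor sixth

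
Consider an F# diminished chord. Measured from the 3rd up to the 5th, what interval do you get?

minor 3rd

Spelling the chord: F#, A, C.
That puts A below C.
A up to C is 3 semitones, a half step narrower than a major third, so the interval is minor.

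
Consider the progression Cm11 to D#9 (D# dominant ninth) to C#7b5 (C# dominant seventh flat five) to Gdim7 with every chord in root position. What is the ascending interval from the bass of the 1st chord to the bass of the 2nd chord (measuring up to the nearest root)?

A2

The roots are C and D#.
From C to D#: 3 semitones over a second = augmented.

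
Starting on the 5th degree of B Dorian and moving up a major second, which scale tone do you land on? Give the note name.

G#

The scale is B C# D E F# G# A.
The 5th degree is F#; a major second above that is G# — scale degree 6.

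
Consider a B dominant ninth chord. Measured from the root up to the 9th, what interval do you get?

Spelling the chord: B, D#, F#, A, C#.
The root is B and the 9th is C#.
Counting 9 letters and 14 half steps from B gives a major ninth.

major ninth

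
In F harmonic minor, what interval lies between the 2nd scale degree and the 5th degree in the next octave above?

perfect 11th

Spelling F harmonic minor: F G Ab Bb C Db E.
The 2nd scale degree is G and the degree 5 (up an octave) is C.
Counting 11 letters and 17 half steps from G gives a perfect eleventh.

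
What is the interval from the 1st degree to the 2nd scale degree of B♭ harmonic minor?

major 2nd

B♭ harmonic minor: B♭ C D♭ E♭ F G♭ A.
1st degree = B♭; scale degree 2 = C.
B♭ up to C spans 2 letter names and 2 semitones — a major second.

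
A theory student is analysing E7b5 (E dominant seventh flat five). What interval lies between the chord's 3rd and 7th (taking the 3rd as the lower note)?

Spelling the chord: E-G♯-B♭-D.
The 3rd is G♯ and the 7th is D.
From G♯ to D: 6 semitones over a fifth = diminished.

diminished fifth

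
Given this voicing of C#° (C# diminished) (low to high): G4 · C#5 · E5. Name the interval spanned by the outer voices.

The outer voices are G4 and E5.
Counting 6 letters and 9 half steps from G gives a major sixth.

M6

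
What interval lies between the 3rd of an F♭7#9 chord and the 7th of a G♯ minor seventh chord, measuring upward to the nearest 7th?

augmented sixth

The 3rd of F♭7#9 is A♭; the 7th of G♯ minor seventh is F♯.
6 letter names make it a sixth; at 10 semitones (a half step wider than major) the quality is augmented.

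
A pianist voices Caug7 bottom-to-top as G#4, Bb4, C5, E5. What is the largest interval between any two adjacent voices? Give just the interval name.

Adjacent intervals: G#4→Bb4 = diminished third; Bb4→C5 = major second; C5→E5 = major third.
The largest is C5 to E5, a major third (4 semitones).

major third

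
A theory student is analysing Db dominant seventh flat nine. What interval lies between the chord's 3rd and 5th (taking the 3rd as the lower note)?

Spelling the chord: Db, F, Ab, Cb, Ebb.
That puts F below Ab.
From F to Ab: 3 semitones over a third = minor.

minor third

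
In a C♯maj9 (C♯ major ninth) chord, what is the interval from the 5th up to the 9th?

perfect fifth

The chord tones of C♯maj9 (C♯ major ninth) are C♯–E♯–G♯–B♯–D♯.
So we need the interval from G♯ up to D♯.
Counting 5 letters and 7 half steps from G♯ gives a perfect fifth.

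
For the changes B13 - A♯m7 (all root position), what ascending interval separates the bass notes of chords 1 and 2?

major 7th

The roots are B and A♯.
Counting 7 letters and 11 half steps from B gives a major seventh.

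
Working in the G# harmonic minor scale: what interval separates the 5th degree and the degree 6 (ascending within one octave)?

minor second

G# harmonic minor: G# A# B C# D# E F##.
The 5th degree is D# and the 6th degree is E.
D# up to E is 1 semitone, a half step narrower than a major second, so the interval is minor.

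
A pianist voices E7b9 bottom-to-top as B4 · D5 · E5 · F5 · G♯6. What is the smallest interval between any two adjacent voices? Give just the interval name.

minor second

Adjacent intervals: B4→D5 = minor third; D5→E5 = major second; E5→F5 = minor second; F5→G♯6 = augmented ninth.
The smallest is E5 to F5, a minor second (1 semitone).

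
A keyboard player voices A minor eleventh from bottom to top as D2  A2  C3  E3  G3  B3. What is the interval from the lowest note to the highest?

The outer voices are D2 and B3.
From D to B is 21 semitones, exactly the major thirteenth.

major thirteenth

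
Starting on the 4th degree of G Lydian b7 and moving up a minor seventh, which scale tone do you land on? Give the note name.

The scale is G A B C# D E F.
The 4th degree is C#; a minor seventh above that is B — scale degree 3.

B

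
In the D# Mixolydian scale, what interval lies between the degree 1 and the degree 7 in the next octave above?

minor fourteenth

The scale runs D# E# F## G# A# B# C#.
Degree 1 = D#; degree 7 (up an octave) = C#.
From D# to C#: 22 semitones over a fourteenth = minor.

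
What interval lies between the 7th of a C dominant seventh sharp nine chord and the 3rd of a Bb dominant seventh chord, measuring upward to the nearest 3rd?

major third

C dominant seventh sharp nine has Bb as its 7th, and Bb dominant seventh has D as its 3rd.
From Bb to D is 4 semitones, exactly the major third.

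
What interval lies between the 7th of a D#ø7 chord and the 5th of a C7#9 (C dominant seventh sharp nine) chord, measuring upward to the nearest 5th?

diminished fifth

D#ø7 has C# as its 7th, and C7#9 (C dominant seventh sharp nine) has G as its 5th.
5 letter names make it a fifth; at 6 semitones (a half step narrower than perfect) the quality is diminished.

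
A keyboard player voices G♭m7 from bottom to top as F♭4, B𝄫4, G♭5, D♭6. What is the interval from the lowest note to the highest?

major thirteenth

The outer voices are F♭4 and D♭6.
From F♭ to D♭ is 21 semitones, exactly the major thirteenth.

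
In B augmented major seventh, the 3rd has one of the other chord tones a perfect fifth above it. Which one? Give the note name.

A#

The chord tones of B+maj7 (B augmented major seventh) are B, D#, F##, A#.
The 3rd is D#. A perfect fifth above D# is A#.
A# is the chord's 7th.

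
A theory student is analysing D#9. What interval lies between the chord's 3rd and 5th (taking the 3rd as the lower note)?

minor third

D#9: D#–F##–A#–C#–E#.
So we need the interval from F## up to A#.
3 letter names make it a third; at 3 semitones (a half step narrower than major) the quality is minor.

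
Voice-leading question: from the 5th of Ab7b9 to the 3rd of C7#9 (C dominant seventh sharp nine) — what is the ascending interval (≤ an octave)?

augmented 1st

The 5th of Ab7b9 is Eb; the 3rd of C7#9 (C dominant seventh sharp nine) is E.
From Eb to E: 1 semitone over a unison = augmented.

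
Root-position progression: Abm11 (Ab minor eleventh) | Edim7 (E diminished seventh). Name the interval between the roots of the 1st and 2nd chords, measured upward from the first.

A5

The roots are Ab and E.
5 letter names make it a fifth; at 8 semitones (a half step wider than perfect) the quality is augmented.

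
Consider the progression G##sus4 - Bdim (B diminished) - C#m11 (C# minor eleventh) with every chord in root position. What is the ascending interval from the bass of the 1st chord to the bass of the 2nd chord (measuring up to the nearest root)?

diminished third

The roots are G## and B.
From G## to B: 2 semitones over a third = diminished.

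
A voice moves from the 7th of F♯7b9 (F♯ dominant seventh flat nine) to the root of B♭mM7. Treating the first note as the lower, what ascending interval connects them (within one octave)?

The 7th of F♯7b9 (F♯ dominant seventh flat nine) is E; the root of B♭mM7 is B♭.
From E to B♭: 6 semitones over a fifth = diminished.

diminished fifth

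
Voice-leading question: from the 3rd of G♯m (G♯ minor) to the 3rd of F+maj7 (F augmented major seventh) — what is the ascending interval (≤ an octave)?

minor seventh

The 3rd of G♯m (G♯ minor) is B; the 3rd of F+maj7 (F augmented major seventh) is A.
From B to A: 10 semitones over a seventh = minor.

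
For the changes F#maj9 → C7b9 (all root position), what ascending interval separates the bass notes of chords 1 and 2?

The roots are F# and C.
F# up to C is 6 semitones, a half step narrower than a perfect fifth, so the interval is diminished.

diminished 5th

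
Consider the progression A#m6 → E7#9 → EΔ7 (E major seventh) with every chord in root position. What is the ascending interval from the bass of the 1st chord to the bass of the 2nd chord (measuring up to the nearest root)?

diminished fifth

The roots are A# and E.
5 letter names make it a fifth; at 6 semitones (a half step narrower than perfect) the quality is diminished.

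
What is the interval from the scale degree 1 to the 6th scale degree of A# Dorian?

The scale runs A# B# C# D# E# F## G#.
So we need the interval from A# up to F##.
A# up to F## spans 6 letter names and 9 semitones — a major sixth.

major 6th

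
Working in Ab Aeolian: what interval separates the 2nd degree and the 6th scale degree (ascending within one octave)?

Ab natural minor: Ab Bb Cb Db Eb Fb Gb.
That puts Bb below Fb.
5 letter names make it a fifth; at 6 semitones (a half step narrower than perfect) the quality is diminished.

diminished fifth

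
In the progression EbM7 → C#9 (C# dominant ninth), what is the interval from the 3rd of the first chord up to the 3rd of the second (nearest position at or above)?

The 3rd of EbM7 is G; the 3rd of C#9 (C# dominant ninth) is E#.
6 letter names make it a sixth; at 10 semitones (a half step wider than major) the quality is augmented.

A6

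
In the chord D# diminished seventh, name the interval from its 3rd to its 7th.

diminished 5th

Spelling the chord: D# F# A C.
3rd = F#; 7th = C.
5 letter names make it a fifth; at 6 semitones (a half step narrower than perfect) the quality is diminished.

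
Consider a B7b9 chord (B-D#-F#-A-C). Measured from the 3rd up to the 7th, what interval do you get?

d5

3rd = D#; 7th = A.
From D# to A: 6 semitones over a fifth = diminished.
That tritone between 3rd and 7th is what gives the dominant seventh its pull toward resolution.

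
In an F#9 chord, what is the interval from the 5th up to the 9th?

perfect fifth

F#9 (F# dominant ninth): F# A# C# E G#.
The 5th is C# and the 9th is G#.
From C# to G# is 7 semitones, exactly the perfect fifth.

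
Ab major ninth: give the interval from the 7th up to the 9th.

The chord tones of Abmaj9 are Ab, C, Eb, G, Bb.
That puts G below Bb.
From G to Bb: 3 semitones over a third = minor.

minor 3rd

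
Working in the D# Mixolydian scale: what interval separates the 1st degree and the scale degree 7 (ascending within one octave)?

minor seventh

Spelling the D# Mixolydian scale: D# E# F## G# A# B# C#.
So we need the interval from D# up to C#.
From D# to C#: 10 semitones over a seventh = minor.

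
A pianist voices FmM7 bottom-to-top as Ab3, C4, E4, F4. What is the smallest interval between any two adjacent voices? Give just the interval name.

minor second

Adjacent intervals: Ab3→C4 = major third; C4→E4 = major third; E4→F4 = minor second.
The smallest is E4 to F4, a minor second (1 semitone).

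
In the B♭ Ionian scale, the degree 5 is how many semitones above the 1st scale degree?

7

The scale is B♭ C D E♭ F G A.
B♭ up to F is a perfect fifth — 7 semitones.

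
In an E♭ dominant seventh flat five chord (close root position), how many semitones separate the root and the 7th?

10

The chord tones of E♭7b5 (E♭ dominant seventh flat five) are E♭ G B𝄫 D♭.
E♭ to D♭ is a minor seventh: 10 semitones.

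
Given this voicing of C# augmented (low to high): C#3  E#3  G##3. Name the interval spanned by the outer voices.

augmented fifth

The outer voices are C#3 and G##3.
From C# to G##: 8 semitones over a fifth = augmented.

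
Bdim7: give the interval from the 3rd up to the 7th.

Spelling the chord: B, D, F, Ab.
The 3rd is D and the 7th is Ab.
From D to Ab: 6 semitones over a fifth = diminished.

diminished fifth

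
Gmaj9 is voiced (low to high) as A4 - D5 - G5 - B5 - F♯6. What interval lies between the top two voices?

Those voices are B5 and F♯6.
B up to F♯ spans 5 letter names and 7 semitones — a perfect fifth.

perfect fifth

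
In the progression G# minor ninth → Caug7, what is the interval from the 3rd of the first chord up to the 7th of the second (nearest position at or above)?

diminished 8th

G# minor ninth has B as its 3rd, and Caug7 has Bb as its 7th.
From B to Bb: 11 semitones over an octave = diminished.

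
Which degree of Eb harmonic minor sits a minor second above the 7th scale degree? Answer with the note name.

Eb

The scale is Eb F Gb Ab Bb Cb D.
The 7th scale degree is D; a minor second above that is Eb — scale degree 1.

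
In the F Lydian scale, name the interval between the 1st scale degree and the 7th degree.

M7

F lydian: F G A B C D E.
So we need the interval from F up to E.
Counting 7 letters and 11 half steps from F gives a major seventh.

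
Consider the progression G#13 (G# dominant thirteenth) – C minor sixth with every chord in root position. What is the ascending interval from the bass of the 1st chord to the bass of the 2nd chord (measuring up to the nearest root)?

diminished 4th

The roots are G# and C.
G# up to C is 4 semitones, a half step narrower than a perfect fourth, so the interval is diminished.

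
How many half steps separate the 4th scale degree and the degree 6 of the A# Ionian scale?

4

The scale is A# B# C## D# E# F## G##.
D# up to F## is a major third — 4 semitones.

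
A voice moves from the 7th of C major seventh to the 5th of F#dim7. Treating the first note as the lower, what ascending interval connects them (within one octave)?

The 7th of C major seventh is B; the 5th of F#dim7 is C.
B up to C is 1 semitone, a half step narrower than a major second, so the interval is minor.

minor second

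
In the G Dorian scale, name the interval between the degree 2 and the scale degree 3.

Spelling the G Dorian scale: G A B♭ C D E F.
The degree 2 is A and the 3rd degree is B♭.
A up to B♭ is 1 semitone, a half step narrower than a major second, so the interval is minor.

minor second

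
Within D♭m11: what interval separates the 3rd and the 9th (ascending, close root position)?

major 7th

The chord tones of D♭m11 (D♭ minor eleventh) are D♭–F♭–A♭–C♭–E♭–G♭.
That puts F♭ below E♭.
From F♭ to E♭ is 11 semitones, exactly the major seventh.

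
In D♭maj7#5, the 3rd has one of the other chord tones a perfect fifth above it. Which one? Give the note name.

C

D♭+maj7: D♭-F-A-C.
The 3rd is F. A perfect fifth above F is C.
C is the chord's 7th.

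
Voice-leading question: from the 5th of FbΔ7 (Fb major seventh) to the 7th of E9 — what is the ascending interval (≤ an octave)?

augmented second

The 5th of FbΔ7 (Fb major seventh) is Cb; the 7th of E9 is D.
Cb up to D is 3 semitones, a half step wider than a major second, so the interval is augmented.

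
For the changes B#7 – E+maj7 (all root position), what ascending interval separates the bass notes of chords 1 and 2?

diminished fourth

The roots are B# and E.
4 letter names make it a fourth; at 4 semitones (a half step narrower than perfect) the quality is diminished.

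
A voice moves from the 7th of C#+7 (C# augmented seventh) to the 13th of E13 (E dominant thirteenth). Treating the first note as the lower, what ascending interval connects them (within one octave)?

major second

The 7th of C#+7 (C# augmented seventh) is B; the 13th of E13 (E dominant thirteenth) is C#.
Counting 2 letters and 2 half steps from B gives a major second.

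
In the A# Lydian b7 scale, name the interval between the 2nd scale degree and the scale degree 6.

Spelling the A# Lydian b7 scale: A# B# C## D## E# F## G#.
2nd scale degree = B#; scale degree 6 = F##.
B# up to F## spans 5 letter names and 7 semitones — a perfect fifth.

perfect fifth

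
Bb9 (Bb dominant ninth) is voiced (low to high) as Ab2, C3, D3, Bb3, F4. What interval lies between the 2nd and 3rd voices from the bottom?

M2

Those voices are C3 and D3.
C up to D spans 2 letter names and 2 semitones — a major second.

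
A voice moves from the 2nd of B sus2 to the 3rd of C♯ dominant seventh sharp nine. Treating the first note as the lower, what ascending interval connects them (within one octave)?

major third

B sus2 has C♯ as its 2nd, and C♯ dominant seventh sharp nine has E♯ as its 3rd.
From C♯ to E♯ is 4 semitones, exactly the major third.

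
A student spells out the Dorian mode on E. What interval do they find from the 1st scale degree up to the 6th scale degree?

Spelling the Dorian mode on E: E F♯ G A B C♯ D.
1st scale degree = E; 6th scale degree = C♯.
From E to C♯ is 9 semitones, exactly the major sixth.

M6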